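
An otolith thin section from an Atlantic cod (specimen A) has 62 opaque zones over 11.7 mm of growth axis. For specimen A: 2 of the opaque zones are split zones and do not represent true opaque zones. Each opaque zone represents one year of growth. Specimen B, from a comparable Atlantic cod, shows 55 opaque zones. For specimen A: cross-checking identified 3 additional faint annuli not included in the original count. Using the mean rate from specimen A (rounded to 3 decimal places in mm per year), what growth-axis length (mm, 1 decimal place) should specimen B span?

10.2 mm

Specimen A: after corrections the count is 62 − 2 + 3 = 63 opaque zones.
A: Extension rate ≈ 11.7 / 63 = 0.186 mm/year.
For B, 0.186 mm/year × 55 years = 10.2 mm.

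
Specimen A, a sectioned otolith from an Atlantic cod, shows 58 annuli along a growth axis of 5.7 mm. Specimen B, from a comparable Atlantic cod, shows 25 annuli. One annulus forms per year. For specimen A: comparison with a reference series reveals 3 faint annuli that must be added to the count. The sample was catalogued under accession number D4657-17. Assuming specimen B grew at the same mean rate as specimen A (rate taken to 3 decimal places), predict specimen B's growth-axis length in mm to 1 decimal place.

2.3 mm

Specimen A: true annulus count = 58 + 3 = 61.
A: 5.7 mm over 61 years gives 5.7 / 61 ≈ 0.093 mm/yr.
Length of B = 0.093 × 25 = 2.3 mm.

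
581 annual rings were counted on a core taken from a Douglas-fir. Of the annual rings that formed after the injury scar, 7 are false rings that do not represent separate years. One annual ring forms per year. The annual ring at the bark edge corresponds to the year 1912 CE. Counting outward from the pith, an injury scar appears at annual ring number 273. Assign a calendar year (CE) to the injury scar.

Between annual ring 273 and the bark edge there are 581 − 273 = 308 annual rings.
Removing the 7 false annual rings leaves 308 − 7 = 301 true annual rings beyond the injury scar.
1912 − 301 = 1611 CE.

1611 CE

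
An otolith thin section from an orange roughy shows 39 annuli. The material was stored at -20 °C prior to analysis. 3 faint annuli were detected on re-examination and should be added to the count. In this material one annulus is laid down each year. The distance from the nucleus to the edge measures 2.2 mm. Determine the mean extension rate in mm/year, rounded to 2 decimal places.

True annulus count = 39 + 3 = 42.
Extension rate ≈ 2.2 / 42 = 0.05 mm/year.

0.05 mm/year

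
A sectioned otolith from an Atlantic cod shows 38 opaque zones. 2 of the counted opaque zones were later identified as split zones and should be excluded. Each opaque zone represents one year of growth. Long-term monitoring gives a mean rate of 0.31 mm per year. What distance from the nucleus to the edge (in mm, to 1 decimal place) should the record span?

After corrections the count is 38 − 2 = 36 opaque zones.
Length ≈ 0.31 × 36 = 11.2 mm.

11.2 mm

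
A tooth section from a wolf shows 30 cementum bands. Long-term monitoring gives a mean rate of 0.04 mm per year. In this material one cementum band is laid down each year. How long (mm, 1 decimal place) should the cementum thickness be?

1.2 mm

30 years of growth are recorded.
30 years at 0.04 mm/year gives 0.04 × 30 = 1.2 mm.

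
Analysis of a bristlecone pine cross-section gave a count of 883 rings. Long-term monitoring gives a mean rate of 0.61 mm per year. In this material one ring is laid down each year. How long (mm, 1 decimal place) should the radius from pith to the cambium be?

883 years of growth are recorded.
Length ≈ 0.61 × 883 = 538.6 mm.

538.6 mm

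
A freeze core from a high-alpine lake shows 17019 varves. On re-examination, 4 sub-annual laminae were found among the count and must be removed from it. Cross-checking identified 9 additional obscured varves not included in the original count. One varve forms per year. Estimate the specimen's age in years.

17024 years

After corrections the count is 17019 − 4 + 9 = 17024 varves.
At one varve per year, that is 17024 years.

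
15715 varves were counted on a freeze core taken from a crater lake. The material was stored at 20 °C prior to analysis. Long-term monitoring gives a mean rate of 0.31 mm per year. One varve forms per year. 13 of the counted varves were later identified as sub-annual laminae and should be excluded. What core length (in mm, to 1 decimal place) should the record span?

4867.6 mm

After corrections the count is 15715 − 13 = 15702 varves.
Predicted length = 0.31 mm/year × 15702 years = 4867.6 mm.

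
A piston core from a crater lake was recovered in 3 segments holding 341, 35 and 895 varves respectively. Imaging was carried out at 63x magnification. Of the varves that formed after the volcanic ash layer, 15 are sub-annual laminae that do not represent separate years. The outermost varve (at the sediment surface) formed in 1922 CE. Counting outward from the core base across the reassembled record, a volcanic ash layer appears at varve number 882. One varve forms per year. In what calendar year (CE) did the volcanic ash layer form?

Total varves = 341 + 35 + 895 = 1271.
1271 − 882 = 389 varves lie beyond the volcanic ash layer toward the sediment surface.
389 − 15 false = 374 true varves after the volcanic ash layer.
1922 − 374 = 1548 CE.

1548 CE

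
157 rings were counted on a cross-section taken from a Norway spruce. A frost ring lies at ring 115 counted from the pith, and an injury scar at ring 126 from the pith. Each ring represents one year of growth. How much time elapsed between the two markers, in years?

The two markers are separated by 126 − 115 = 11 rings.
One ring per year makes the interval 11 years.

11 years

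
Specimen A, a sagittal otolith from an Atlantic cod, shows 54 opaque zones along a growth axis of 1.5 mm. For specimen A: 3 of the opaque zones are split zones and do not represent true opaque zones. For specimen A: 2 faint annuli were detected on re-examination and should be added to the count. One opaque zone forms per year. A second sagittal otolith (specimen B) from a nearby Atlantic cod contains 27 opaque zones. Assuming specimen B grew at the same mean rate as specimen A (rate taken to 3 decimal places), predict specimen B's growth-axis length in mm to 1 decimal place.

0.8 mm

Specimen A: correcting the raw count gives 54 − 3 + 2 = 53 true opaque zones.
A: Mean rate = 1.5 mm / 53 years ≈ 0.028 mm per year.
For B, 0.028 mm/year × 27 years = 0.8 mm.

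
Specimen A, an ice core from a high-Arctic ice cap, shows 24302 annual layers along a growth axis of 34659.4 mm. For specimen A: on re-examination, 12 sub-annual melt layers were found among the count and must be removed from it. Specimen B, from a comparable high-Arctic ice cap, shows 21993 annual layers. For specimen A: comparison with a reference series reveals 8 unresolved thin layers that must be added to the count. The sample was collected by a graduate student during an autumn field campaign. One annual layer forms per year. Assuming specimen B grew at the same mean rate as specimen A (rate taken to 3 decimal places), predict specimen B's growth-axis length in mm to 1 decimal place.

Specimen A: true annual layer count = 24302 − 12 + 8 = 24298.
A: Extension rate ≈ 34659.4 / 24298 = 1.426 mm/yr.
For B, 1.426 mm/year × 21993 years = 31362.0 mm.

31362.0 mm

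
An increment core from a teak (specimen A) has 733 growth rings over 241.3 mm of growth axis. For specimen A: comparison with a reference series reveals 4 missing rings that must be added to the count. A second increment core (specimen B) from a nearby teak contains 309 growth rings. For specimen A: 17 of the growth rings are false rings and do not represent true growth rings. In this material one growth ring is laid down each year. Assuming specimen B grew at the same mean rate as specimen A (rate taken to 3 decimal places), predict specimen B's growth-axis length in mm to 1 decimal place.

103.5 mm

Specimen A: after corrections the count is 733 − 17 + 4 = 720 growth rings.
A: Extension rate ≈ 241.3 / 720 = 0.335 mm/year.
For B, 0.335 mm/year × 309 years = 103.5 mm.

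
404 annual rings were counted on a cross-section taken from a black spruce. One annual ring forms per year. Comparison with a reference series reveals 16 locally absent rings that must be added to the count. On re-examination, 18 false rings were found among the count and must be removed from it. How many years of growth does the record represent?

402 years

True annual ring count = 404 − 18 + 16 = 402.
With a one-to-one annual ring periodicity this is 402 years.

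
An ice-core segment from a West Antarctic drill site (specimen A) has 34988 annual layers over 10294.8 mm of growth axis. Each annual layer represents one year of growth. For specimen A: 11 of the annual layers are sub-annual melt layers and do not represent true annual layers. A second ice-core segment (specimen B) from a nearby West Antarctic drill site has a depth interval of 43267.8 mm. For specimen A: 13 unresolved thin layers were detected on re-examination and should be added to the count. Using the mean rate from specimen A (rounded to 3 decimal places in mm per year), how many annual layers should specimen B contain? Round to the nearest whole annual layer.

Specimen A: after corrections the count is 34988 − 11 + 13 = 34990 annual layers.
A: Extension rate ≈ 10294.8 / 34990 = 0.294 mm per year.
Specimen B: 43267.8 mm / 0.294 mm per year = 147169.39 years ≈ 147169 annual layers.

147169 annual layers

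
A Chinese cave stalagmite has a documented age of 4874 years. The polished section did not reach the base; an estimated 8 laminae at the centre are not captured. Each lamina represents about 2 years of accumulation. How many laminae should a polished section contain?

2429 laminae

At 2 years per lamina, 4874 / 2 = 2437 laminae are expected.
Less the 8 uncaptured laminae: 2437 − 8 = 2429.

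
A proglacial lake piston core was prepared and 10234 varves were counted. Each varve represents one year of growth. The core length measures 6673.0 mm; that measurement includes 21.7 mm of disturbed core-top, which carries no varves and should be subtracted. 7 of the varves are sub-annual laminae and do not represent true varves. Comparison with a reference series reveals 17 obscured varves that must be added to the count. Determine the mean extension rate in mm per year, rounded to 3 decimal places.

0.649 mm per year

True varve count = 10234 − 7 + 17 = 10244.
The growth record spans 6673.0 − 21.7 = 6651.3 mm.
6651.3 mm over 10244 years gives 6651.3 / 10244 ≈ 0.649 mm per year.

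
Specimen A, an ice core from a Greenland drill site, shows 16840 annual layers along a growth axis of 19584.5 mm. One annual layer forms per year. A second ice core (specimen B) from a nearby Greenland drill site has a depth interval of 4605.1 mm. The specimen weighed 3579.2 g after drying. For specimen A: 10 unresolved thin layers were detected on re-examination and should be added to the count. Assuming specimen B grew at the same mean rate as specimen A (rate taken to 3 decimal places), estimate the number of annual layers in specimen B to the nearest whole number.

3963 annual layers

Specimen A: correcting the raw count gives 16840 + 10 = 16850 true annual layers.
A: Extension rate ≈ 19584.5 / 16850 = 1.162 mm/yr.
Specimen B: 4605.1 mm / 1.162 mm per year = 3963.08 years ≈ 3963 annual layers.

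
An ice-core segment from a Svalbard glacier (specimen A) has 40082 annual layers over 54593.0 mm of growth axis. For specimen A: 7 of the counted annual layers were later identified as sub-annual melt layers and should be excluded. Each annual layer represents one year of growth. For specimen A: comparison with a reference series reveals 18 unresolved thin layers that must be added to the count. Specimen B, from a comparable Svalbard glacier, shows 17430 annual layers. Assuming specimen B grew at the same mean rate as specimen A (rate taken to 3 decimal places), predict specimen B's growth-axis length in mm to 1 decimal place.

Specimen A: true annual layer count = 40082 − 7 + 18 = 40093.
A: Mean rate = 54593.0 mm / 40093 years ≈ 1.362 mm per year.
Length of B = 1.362 × 17430 = 23739.7 mm.

23739.7 mm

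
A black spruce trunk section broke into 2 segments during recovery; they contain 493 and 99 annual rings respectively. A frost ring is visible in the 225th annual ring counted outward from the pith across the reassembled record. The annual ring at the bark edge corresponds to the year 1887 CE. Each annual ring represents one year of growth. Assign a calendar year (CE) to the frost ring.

1520 CE

Total annual rings = 493 + 99 = 592.
The frost ring sits at annual ring 225 from the pith, so 592 − 225 = 367 annual rings formed after it.
1887 − 367 = 1520 CE.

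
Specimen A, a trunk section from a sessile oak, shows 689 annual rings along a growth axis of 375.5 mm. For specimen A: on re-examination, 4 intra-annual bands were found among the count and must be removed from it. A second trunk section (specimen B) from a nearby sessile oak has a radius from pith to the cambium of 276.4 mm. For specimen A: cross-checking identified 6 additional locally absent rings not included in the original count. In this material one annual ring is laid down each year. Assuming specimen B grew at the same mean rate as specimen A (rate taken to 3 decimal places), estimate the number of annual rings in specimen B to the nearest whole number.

509 annual rings

Specimen A: true annual ring count = 689 − 4 + 6 = 691.
A: 375.5 mm over 691 years gives 375.5 / 691 ≈ 0.543 mm per year.
B spans 276.4 / 0.543 = 509.02 years ≈ 509 annual rings.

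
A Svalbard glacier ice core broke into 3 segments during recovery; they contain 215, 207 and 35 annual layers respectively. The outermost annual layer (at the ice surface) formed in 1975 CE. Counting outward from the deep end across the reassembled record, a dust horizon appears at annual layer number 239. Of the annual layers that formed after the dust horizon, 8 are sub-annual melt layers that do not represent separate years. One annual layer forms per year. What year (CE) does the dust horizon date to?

1765 CE

Total annual layers = 215 + 207 + 35 = 457.
Between annual layer 239 and the ice surface there are 457 − 239 = 218 annual layers.
Removing the 8 false annual layers leaves 218 − 8 = 210 true annual layers beyond the dust horizon.
The annual layer at the ice surface is 1975 CE, so the dust horizon dates to 1975 − 210 = 1765 CE.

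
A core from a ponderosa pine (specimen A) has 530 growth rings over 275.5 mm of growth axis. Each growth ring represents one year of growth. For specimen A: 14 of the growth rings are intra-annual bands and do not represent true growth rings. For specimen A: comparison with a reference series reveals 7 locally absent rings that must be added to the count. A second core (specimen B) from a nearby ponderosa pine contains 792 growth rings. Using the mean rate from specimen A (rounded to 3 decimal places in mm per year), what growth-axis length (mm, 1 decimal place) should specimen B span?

Specimen A: true growth ring count = 530 − 14 + 7 = 523.
A: 275.5 mm over 523 years gives 275.5 / 523 ≈ 0.527 mm/yr.
Length of B = 0.527 × 792 = 417.4 mm.

417.4 mm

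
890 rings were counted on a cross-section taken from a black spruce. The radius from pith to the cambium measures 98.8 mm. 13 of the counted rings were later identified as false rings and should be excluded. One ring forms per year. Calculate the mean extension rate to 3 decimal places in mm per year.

After corrections the count is 890 − 13 = 877 rings.
Extension rate ≈ 98.8 / 877 = 0.113 mm per year.

0.113 mm per year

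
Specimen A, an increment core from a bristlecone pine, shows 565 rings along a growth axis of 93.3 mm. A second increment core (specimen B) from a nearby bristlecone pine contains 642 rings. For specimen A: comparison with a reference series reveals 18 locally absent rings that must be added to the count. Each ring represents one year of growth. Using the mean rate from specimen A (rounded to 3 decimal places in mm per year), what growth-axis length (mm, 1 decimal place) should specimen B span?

102.7 mm

Specimen A: true ring count = 565 + 18 = 583.
A: Extension rate ≈ 93.3 / 583 = 0.160 mm per year.
For B, 0.160 mm/year × 642 years = 102.7 mm.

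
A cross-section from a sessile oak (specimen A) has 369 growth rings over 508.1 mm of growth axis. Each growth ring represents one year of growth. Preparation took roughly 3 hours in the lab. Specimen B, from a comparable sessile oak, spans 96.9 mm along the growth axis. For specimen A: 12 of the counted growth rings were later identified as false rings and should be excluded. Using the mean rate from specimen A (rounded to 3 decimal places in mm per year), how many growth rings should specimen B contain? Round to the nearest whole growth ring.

68 growth rings

Specimen A: adjusted count: 369 − 12 = 357 growth rings.
A: Mean rate = 508.1 mm / 357 years ≈ 1.423 mm/yr.
For B, 96.9 / 1.423 = 68.10 years ≈ 68 growth rings.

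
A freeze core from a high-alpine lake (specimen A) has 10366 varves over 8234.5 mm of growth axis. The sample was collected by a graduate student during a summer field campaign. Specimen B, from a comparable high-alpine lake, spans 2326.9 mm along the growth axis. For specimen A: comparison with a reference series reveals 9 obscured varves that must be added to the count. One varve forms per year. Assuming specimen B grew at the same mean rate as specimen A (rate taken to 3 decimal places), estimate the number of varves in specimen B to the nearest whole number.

Specimen A: true varve count = 10366 + 9 = 10375.
A: 8234.5 mm over 10375 years gives 8234.5 / 10375 ≈ 0.794 mm per year.
B spans 2326.9 / 0.794 = 2930.60 years ≈ 2931 varves.

2931 varves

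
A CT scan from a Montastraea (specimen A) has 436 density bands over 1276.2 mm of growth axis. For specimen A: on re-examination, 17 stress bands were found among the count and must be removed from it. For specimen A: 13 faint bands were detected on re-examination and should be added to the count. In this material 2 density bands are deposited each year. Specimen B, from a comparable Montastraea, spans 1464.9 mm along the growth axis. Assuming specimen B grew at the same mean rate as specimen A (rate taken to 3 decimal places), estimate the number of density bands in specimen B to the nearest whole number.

496 density bands

Specimen A: correcting the raw count gives 436 − 17 + 13 = 432 true density bands.
Specimen A: with 2 density bands per year, 432 / 2 = 216 years.
A: Extension rate ≈ 1276.2 / 216 = 5.908 mm/yr.
B spans 1464.9 / 5.908 = 247.95 years; at 2 density bands per year that is 247.95 × 2 ≈ 496 density bands.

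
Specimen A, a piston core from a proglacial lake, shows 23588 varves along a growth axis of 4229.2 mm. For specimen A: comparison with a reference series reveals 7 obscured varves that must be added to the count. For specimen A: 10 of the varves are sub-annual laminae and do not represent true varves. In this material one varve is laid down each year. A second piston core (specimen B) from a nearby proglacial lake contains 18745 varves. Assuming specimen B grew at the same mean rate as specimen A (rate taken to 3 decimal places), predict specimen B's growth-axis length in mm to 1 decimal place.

3355.4 mm

Specimen A: adjusted count: 23588 − 10 + 7 = 23585 varves.
A: Mean rate = 4229.2 mm / 23585 years ≈ 0.179 mm per year.
B's length ≈ 0.179 × 18745 = 3355.4 mm.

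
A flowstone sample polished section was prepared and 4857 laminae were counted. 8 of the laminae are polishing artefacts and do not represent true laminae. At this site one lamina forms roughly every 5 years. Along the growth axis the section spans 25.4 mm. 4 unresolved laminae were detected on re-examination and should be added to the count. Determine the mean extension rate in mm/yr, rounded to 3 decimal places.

Correcting the raw count gives 4857 − 8 + 4 = 4853 true laminae.
4853 laminae at 5 years each span 4853 × 5 = 24265 years.
25.4 mm over 24265 years gives 25.4 / 24265 ≈ 0.001 mm/yr.

0.001 mm/yr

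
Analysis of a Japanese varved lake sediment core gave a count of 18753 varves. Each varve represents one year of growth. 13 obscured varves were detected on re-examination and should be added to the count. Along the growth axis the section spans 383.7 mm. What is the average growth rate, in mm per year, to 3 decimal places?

Correcting the raw count gives 18753 + 13 = 18766 true varves.
Extension rate ≈ 383.7 / 18766 = 0.020 mm per year.

0.020 mm per year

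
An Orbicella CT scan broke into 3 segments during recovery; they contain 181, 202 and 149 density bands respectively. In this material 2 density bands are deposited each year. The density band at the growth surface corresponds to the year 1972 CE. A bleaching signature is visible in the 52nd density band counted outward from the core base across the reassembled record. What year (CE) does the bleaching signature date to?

1732 CE

Total density bands = 181 + 202 + 149 = 532.
532 − 52 = 480 density bands lie beyond the bleaching signature toward the growth surface.
With 2 density bands per year, 480 / 2 = 240 years.
The density band at the growth surface is 1972 CE, so the bleaching signature dates to 1972 − 240 = 1732 CE.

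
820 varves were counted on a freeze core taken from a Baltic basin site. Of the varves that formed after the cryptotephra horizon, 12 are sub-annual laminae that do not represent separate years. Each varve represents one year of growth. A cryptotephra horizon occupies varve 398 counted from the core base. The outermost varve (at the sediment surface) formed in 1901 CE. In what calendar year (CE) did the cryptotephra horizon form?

1491 CE

820 − 398 = 422 varves lie beyond the cryptotephra horizon toward the sediment surface.
Excluding 12 false varves: 422 − 12 = 410.
1901 − 410 = 1491 CE.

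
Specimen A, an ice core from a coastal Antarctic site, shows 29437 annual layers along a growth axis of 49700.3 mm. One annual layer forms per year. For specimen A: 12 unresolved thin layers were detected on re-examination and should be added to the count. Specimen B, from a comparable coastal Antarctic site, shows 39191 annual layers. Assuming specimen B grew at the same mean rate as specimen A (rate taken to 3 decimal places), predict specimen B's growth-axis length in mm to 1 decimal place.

Specimen A: true annual layer count = 29437 + 12 = 29449.
A: Mean rate = 49700.3 mm / 29449 years ≈ 1.688 mm/year.
For B, 1.688 mm/year × 39191 years = 66154.4 mm.

66154.4 mm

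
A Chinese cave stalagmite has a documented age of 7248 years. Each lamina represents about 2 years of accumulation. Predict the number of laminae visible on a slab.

Expected laminae: 7248 / 2 = 3624.
So 3624 laminae should be present.

3624 laminae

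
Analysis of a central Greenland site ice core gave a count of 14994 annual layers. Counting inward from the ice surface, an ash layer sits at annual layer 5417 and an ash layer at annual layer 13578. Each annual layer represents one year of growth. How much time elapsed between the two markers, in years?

8161 years

13578 − 5417 = 8161 annual layers lie between the two events.
One annual layer per year makes the interval 8161 years.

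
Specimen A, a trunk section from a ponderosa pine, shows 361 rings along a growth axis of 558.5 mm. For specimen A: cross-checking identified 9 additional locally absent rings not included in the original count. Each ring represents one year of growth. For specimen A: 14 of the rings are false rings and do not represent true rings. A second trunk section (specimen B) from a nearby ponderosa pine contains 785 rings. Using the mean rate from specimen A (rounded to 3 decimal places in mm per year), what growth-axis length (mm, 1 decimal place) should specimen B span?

1231.7 mm

Specimen A: correcting the raw count gives 361 − 14 + 9 = 356 true rings.
A: Mean rate = 558.5 mm / 356 years ≈ 1.569 mm/year.
B's length ≈ 1.569 × 785 = 1231.7 mm.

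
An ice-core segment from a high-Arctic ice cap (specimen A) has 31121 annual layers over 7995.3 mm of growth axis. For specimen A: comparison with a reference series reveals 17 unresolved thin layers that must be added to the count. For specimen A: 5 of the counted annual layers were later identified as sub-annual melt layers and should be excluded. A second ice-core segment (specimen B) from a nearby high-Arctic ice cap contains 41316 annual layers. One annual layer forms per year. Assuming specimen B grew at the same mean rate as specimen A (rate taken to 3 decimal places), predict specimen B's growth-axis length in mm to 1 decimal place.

10618.2 mm

Specimen A: true annual layer count = 31121 − 5 + 17 = 31133.
A: 7995.3 mm over 31133 years gives 7995.3 / 31133 ≈ 0.257 mm/year.
For B, 0.257 mm/year × 41316 years = 10618.2 mm.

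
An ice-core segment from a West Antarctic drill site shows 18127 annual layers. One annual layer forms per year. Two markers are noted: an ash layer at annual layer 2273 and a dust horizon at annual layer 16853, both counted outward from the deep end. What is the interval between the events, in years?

14580 yr

The two markers are separated by 16853 − 2273 = 14580 annual layers.
At one annual layer per year, 14580 years elapsed between them.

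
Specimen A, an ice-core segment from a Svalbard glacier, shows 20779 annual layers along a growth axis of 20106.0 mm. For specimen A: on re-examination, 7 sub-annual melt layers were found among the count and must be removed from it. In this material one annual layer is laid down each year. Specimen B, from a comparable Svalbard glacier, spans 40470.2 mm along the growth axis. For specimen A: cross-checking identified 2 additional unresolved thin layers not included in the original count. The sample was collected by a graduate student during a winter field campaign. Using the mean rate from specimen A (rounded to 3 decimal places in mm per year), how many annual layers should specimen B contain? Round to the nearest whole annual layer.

41808 annual layers

Specimen A: after corrections the count is 20779 − 7 + 2 = 20774 annual layers.
A: 20106.0 mm over 20774 years gives 20106.0 / 20774 ≈ 0.968 mm/year.
For B, 40470.2 / 0.968 = 41808.06 years ≈ 41808 annual layers.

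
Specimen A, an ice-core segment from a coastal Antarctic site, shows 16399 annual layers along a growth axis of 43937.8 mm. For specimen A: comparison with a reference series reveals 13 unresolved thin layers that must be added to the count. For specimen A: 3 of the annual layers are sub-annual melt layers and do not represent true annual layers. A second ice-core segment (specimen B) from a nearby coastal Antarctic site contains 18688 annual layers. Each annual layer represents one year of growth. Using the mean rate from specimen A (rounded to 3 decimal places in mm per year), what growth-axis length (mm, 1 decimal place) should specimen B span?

50046.5 mm

Specimen A: adjusted count: 16399 − 3 + 13 = 16409 annual layers.
A: Extension rate ≈ 43937.8 / 16409 = 2.678 mm/yr.
For B, 2.678 mm/year × 18688 years = 50046.5 mm.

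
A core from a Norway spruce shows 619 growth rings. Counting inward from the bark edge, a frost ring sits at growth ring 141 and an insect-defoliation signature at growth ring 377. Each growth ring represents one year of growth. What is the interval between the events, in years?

377 − 141 = 236 growth rings lie between the two events.
That is 236 years at one growth ring per year.

236 years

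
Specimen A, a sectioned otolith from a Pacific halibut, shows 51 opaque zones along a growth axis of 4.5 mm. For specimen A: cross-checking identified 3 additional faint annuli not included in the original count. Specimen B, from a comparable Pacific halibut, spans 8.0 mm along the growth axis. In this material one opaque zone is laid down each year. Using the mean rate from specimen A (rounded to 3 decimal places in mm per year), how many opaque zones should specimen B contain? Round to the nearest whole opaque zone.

96 opaque zones

Specimen A: true opaque zone count = 51 + 3 = 54.
A: 4.5 mm over 54 years gives 4.5 / 54 ≈ 0.083 mm per year.
Specimen B: 8.0 mm / 0.083 mm per year = 96.39 years ≈ 96 opaque zones.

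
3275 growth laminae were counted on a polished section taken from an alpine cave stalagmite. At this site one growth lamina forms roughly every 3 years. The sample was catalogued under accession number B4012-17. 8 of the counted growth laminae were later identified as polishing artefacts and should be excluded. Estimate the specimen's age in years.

True growth lamina count = 3275 − 8 = 3267.
3267 growth laminae at 3 years each span 3267 × 3 = 9801 years.

9801 years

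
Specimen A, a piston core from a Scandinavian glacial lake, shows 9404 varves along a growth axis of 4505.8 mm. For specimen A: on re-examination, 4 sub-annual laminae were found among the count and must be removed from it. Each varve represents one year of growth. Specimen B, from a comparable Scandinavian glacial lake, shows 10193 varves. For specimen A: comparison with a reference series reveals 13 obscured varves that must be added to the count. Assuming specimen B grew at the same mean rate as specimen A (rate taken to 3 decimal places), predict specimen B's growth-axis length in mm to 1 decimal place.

4882.4 mm

Specimen A: true varve count = 9404 − 4 + 13 = 9413.
A: 4505.8 mm over 9413 years gives 4505.8 / 9413 ≈ 0.479 mm per year.
Length of B = 0.479 × 10193 = 4882.4 mm.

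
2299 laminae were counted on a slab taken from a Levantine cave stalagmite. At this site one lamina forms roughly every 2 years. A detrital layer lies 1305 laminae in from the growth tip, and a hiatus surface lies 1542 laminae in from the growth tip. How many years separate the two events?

474 years

Separation: 1542 − 1305 = 237 laminae.
At 2 years per lamina, 237 × 2 = 474 years.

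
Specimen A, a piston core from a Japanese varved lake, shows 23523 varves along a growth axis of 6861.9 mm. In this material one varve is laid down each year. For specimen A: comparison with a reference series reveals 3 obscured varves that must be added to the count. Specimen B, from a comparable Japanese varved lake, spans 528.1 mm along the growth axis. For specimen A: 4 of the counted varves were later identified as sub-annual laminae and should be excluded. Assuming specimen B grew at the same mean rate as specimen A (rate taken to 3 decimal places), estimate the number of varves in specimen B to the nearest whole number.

Specimen A: true varve count = 23523 − 4 + 3 = 23522.
A: 6861.9 mm over 23522 years gives 6861.9 / 23522 ≈ 0.292 mm/year.
For B, 528.1 / 0.292 = 1808.56 years ≈ 1809 varves.

1809 varves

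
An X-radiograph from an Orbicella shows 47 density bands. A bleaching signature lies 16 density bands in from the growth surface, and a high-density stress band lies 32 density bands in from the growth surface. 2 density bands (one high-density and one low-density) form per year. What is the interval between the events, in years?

Separation: 32 − 16 = 16 density bands.
16 density bands at 2 per year is 16 / 2 = 8 years.

8 yr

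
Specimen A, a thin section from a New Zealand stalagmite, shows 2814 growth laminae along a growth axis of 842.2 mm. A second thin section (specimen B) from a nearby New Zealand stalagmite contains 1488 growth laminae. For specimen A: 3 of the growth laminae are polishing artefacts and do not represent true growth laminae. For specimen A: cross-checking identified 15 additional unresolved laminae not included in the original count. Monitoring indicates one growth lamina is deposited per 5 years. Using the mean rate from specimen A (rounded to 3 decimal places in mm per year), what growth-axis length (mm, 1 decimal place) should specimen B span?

Specimen A: adjusted count: 2814 − 3 + 15 = 2826 growth laminae.
Specimen A: multiplying by 5 years per growth lamina: 2826 × 5 = 14130 years.
A: Extension rate ≈ 842.2 / 14130 = 0.060 mm/year.
Specimen B: 1488 growth laminae at 5 years each span 1488 × 5 = 7440 years. For B, 0.060 mm/year × 7440 years = 446.4 mm.

446.4 mm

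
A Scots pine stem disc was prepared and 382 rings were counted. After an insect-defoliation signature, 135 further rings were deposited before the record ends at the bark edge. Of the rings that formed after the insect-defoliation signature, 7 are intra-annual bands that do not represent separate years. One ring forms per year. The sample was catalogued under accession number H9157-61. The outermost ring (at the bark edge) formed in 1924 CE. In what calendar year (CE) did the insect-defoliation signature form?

1796 CE

135 rings post-date the insect-defoliation signature.
Excluding 7 false rings: 135 − 7 = 128.
Counting back 128 years from 1924 CE places the insect-defoliation signature in 1924 − 128 = 1796 CE.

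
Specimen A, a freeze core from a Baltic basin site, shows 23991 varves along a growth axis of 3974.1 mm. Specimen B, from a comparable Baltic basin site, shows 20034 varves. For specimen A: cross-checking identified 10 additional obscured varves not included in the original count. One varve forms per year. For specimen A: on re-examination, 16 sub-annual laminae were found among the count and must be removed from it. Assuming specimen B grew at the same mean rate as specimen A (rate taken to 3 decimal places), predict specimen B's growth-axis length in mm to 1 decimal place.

3325.6 mm

Specimen A: adjusted count: 23991 − 16 + 10 = 23985 varves.
A: Mean rate = 3974.1 mm / 23985 years ≈ 0.166 mm/year.
For B, 0.166 mm/year × 20034 years = 3325.6 mm.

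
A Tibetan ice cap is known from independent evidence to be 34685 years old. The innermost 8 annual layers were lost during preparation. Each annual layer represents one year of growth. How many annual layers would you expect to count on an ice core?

One annual layer per year gives 34685 annual layers over 34685 years.
Less the 8 uncaptured annual layers: 34685 − 8 = 34677.

34677 annual layers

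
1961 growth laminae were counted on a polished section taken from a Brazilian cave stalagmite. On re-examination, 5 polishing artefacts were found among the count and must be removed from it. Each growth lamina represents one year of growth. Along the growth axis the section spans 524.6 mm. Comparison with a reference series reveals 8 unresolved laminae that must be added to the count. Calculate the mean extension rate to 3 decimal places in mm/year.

Adjusted count: 1961 − 5 + 8 = 1964 growth laminae.
Extension rate ≈ 524.6 / 1964 = 0.267 mm/year.

0.267 mm/year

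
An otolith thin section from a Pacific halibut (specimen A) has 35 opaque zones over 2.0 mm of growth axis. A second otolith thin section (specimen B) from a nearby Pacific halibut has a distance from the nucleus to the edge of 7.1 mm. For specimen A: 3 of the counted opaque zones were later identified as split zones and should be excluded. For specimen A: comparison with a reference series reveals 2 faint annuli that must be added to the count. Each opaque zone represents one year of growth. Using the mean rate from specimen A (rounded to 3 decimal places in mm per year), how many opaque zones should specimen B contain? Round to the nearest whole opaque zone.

Specimen A: true opaque zone count = 35 − 3 + 2 = 34.
A: Extension rate ≈ 2.0 / 34 = 0.059 mm per year.
B spans 7.1 / 0.059 = 120.34 years ≈ 120 opaque zones.

120 opaque zones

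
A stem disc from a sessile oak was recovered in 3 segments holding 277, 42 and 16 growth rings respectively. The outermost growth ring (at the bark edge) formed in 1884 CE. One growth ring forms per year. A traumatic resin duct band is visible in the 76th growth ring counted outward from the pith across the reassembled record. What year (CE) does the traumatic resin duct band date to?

1625 CE

Total growth rings = 277 + 42 + 16 = 335.
Between growth ring 76 and the bark edge there are 335 − 76 = 259 growth rings.
1884 − 259 = 1625 CE.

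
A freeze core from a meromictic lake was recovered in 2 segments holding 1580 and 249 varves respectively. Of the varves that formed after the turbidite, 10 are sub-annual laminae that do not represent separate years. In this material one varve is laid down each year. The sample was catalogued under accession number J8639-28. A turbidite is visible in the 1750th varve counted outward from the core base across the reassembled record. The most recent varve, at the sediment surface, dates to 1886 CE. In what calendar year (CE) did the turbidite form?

Total varves = 1580 + 249 = 1829.
Between varve 1750 and the sediment surface there are 1829 − 1750 = 79 varves.
Excluding 10 false varves: 79 − 10 = 69.
1886 − 69 = 1817 CE.

1817 CE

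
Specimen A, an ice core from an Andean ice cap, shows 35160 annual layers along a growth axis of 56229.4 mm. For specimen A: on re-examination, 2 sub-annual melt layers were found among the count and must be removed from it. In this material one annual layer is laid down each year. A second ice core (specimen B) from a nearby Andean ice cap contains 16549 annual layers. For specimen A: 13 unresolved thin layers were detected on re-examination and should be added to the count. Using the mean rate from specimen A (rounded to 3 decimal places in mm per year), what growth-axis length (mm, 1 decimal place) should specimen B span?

26461.9 mm

Specimen A: adjusted count: 35160 − 2 + 13 = 35171 annual layers.
A: Mean rate = 56229.4 mm / 35171 years ≈ 1.599 mm/year.
Length of B = 1.599 × 16549 = 26461.9 mm.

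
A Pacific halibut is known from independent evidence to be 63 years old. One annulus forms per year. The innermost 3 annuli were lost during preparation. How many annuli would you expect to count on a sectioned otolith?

60 annuli

One annulus per year gives 63 annuli over 63 years.
Less the 3 uncaptured annuli: 63 − 3 = 60.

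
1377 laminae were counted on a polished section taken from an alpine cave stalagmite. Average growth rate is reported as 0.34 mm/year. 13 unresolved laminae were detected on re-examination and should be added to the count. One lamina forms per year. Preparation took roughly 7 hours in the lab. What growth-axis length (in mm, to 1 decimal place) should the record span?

Adjusted count: 1377 + 13 = 1390 laminae.
Length ≈ 0.34 × 1390 = 472.6 mm.

472.6 mm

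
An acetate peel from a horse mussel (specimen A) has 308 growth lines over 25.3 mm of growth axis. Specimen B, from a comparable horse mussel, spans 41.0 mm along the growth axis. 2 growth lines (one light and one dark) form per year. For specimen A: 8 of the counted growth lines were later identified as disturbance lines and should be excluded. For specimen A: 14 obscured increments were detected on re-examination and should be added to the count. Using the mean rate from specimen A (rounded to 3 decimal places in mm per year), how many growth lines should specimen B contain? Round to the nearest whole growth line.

Specimen A: true growth line count = 308 − 8 + 14 = 314.
Specimen A: with 2 growth lines per year, 314 / 2 = 157 years.
A: 25.3 mm over 157 years gives 25.3 / 157 ≈ 0.161 mm/year.
B spans 41.0 / 0.161 = 254.66 years; at 2 growth lines per year that is 254.66 × 2 ≈ 509 growth lines.

509 growth lines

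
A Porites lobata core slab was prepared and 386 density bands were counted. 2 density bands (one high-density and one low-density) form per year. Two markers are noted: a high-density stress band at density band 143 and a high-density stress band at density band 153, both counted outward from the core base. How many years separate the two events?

5 years

153 − 143 = 10 density bands lie between the two events.
Dividing by 2 density bands per year: 10 / 2 = 5 years.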